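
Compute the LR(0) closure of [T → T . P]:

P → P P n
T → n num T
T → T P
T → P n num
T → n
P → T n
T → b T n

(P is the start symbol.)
Start with: [T → T . P]
  [T → T . P] has the dot before P: add [P → . P P n], [P → . T n]
  [P → . T n] has the dot before T: add [T → . n num T], [T → . T P], [T → . P n num], [T → . n], [T → . b T n]
No further items can be added.

CLOSURE = { [P → . P P n], [P → . T n], [T → . P n num], [T → . T P], [T → . b T n], [T → . n num T], [T → . n], [T → T . P] }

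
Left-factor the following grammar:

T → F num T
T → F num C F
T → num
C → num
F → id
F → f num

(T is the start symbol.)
Left-factoring transforms A → αβ₁ | αβ₂ into A → αA' and A' → β₁ | β₂
(α is the longest common prefix among the alternatives). Repeat until
no nonterminal has two alternatives with a common prefix.

Round 1: T has alternatives sharing prefix 'F num'. Introduce T': T → F num T'
  Add: T' → T
  Add: T' → C F

No remaining common prefixes — done.

Resulting grammar:
T → F num T'
T' → T
T' → C F
T → num
C → num
F → id
F → f num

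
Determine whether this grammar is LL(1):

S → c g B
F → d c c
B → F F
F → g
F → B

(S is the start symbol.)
A grammar is LL(1) if for each non-terminal N with multiple productions, the predict sets of those productions are pairwise disjoint, where PREDICT(N → α) = (FIRST(α) \ {ε}) ∪ (FOLLOW(N) if α ⇒* ε).

Relevant sets:
  FIRST(B) = { 'd', 'g' }

For F:
  PREDICT(F → d c c) = { 'd' }
  PREDICT(F → g) = { 'g' }
  PREDICT(F → B) = { 'd', 'g' }
S, B have a single production, so nothing to check there.

Conflict found: Predict set conflict for F: { 'd' }
The grammar is NOT LL(1).

Answer: No. Predict set conflict for F: { 'd' }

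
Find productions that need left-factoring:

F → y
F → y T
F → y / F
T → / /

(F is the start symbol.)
Yes, F has productions with common prefix 'y'

Left-factoring is needed when two productions for the same non-terminal
share a common prefix on the right-hand side.

Productions for F:
  F → y
  F → y T
  F → y / F

Found common prefix 'y' in productions for F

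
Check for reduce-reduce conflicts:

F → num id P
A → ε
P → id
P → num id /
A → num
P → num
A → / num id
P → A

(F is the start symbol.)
Yes — I8: [A → num .] vs [P → num .]

Augment with F' → F and build the canonical LR(0) collection (I0 = CLOSURE({[F' → . F]}), then GOTO on every symbol after a dot until no new states appear). It has 13 states:
  I0: { [F → . num id P], [F' → . F] }  — shift
  I1: { [F' → F .] }  — accept
  I2: { [F → num . id P] }  — shift
  I3: { [A → . / num id], [A → . num], [A → .], [F → num id . P], [P → . A], [P → . id], [P → . num id /], [P → . num] }  — shift, reduce
  I4: { [A → / . num id] }  — shift
  I5: { [P → A .] }  — reduce
  I6: { [F → num id P .] }  — reduce
  I7: { [P → id .] }  — reduce
  I8: { [A → num .], [P → num . id /], [P → num .] }  — shift, 2 reduces
  I9: { [P → num id . /] }  — shift
  I10: { [P → num id / .] }  — reduce
  I11: { [A → / num . id] }  — shift
  I12: { [A → / num id .] }  — reduce

I8 contains complete items [A → num .], [P → num .] — reduce-reduce conflict.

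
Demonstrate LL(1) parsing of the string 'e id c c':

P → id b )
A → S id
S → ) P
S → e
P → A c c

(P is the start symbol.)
LL(1) parsing maintains a stack (initially the start symbol over $) and the input. At each step: if the stack top is a terminal, match it against the current input token; if it is a non-terminal N, replace it with the RHS of M[N, lookahead] (the unique production whose predict set contains the lookahead).

Stack is shown with the top on the left.

Stack       Input       Action
------------------------------
P $         e id c c $  output P → A c c
A c c $     e id c c $  output A → S id
S id c c $  e id c c $  output S → e
e id c c $  e id c c $  match 'e'
id c c $    id c c $    match 'id'
c c $       c c $       match 'c'
c $         c $         match 'c'
$           $           accept

The string is accepted.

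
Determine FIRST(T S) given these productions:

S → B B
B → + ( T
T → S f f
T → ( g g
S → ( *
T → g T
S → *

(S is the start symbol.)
FIRST sets of the non-terminals involved (from the grammar, by fixed-point iteration):
  FIRST(T) = { '(', '*', '+', 'g' }

To compute FIRST(T S), process the symbols left to right:
Symbol T is a non-terminal. Add FIRST(T) \ {ε} = { '(', '*', '+', 'g' }
T is not nullable (ε ∉ FIRST(T)), so stop here.
FIRST(T S) = { '(', '*', '+', 'g' }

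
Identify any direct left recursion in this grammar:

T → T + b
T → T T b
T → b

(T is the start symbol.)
Direct left recursion occurs when N → N α for some non-terminal N (the right-hand side begins with the left-hand side itself).

T → T + b: LEFT RECURSIVE (starts with T)
T → T T b: LEFT RECURSIVE (starts with T)
T → b: starts with b

The grammar has direct left recursion on: T.

Answer: Yes, T is left-recursive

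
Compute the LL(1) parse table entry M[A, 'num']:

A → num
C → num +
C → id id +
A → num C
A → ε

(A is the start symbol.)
A → num, A → num C

To find M[A, 'num'], we find productions for A where 'num' is in the predict set (PREDICT(N → α) = (FIRST(α) \ {ε}) ∪ (FOLLOW(N) if α ⇒* ε)).

Relevant sets:
  FOLLOW(A) = { $ }

A → num: PREDICT = { 'num' }
  'num' is in predict set, so this production goes in M[A, 'num']
A → num C: PREDICT = { 'num' }
  'num' is in predict set, so this production goes in M[A, 'num']
A → ε: PREDICT = { $ }

M[A, 'num'] = A → num, A → num C  (a multiply-defined cell — the grammar is not LL(1))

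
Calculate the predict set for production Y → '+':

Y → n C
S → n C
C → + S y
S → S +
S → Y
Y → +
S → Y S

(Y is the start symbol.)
PREDICT(Y → '+') = (FIRST(RHS) \ {ε}) ∪ (FOLLOW(Y) if ε ∈ FIRST(RHS), i.e. RHS ⇒* ε)
FIRST('+') = { '+' }
ε ∉ FIRST('+'), so FOLLOW(Y) is not added.
PREDICT(Y → '+') = { '+' }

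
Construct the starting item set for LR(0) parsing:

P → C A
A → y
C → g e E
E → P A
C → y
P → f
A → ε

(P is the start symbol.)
{ [C → . g e E], [C → . y], [P → . C A], [P → . f], [P' → . P] }

First, augment the grammar with P' → P
I₀ = CLOSURE({ [P' → . P] }):
  [P' → . P] has the dot before P: add [P → . C A], [P → . f]
  [P → . C A] has the dot before C: add [C → . g e E], [C → . y]
No further items can be added.

I₀ = { [C → . g e E], [C → . y], [P → . C A], [P → . f], [P' → . P] }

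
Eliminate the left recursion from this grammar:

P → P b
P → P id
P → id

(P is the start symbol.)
P is directly left-recursive. The standard transformation for
  A → A α₁ | ... | A α_m | β₁ | ... | β_n
is
  A  → β₁ A' | ... | β_n A'
  A' → α₁ A' | ... | α_m A' | ε

P → id becomes P → id P'
P → P b becomes P' → b P'
P → P id becomes P' → id P'
Add P' → ε

Resulting grammar:
P → id P'
P' → b P'
P' → id P'
P' → ε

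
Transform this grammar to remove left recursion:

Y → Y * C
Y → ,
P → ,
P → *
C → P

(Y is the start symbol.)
Y is directly left-recursive. The standard transformation for
  A → A α₁ | ... | A α_m | β₁ | ... | β_n
is
  A  → β₁ A' | ... | β_n A'
  A' → α₁ A' | ... | α_m A' | ε

Y → , becomes Y → , Y'
Y → Y * C becomes Y' → * C Y'
Add Y' → ε

Productions for other non-terminals are unchanged:
  P → ,
  P → *
  C → P

Resulting grammar:
Y → , Y'
Y' → * C Y'
Y' → ε
P → ,
P → *
C → P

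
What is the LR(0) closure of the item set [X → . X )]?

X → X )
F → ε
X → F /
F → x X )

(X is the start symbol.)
To compute CLOSURE, for each item [A → α.Bβ] where B is a non-terminal, add [B → .γ] for all productions B → γ; repeat for the newly added items until nothing changes.

Start with: [X → . X )]
  [X → . X )] has the dot before X: add [X → . F /]
  [X → . F /] has the dot before F: add [F → .], [F → . x X )]
No further items can be added.

CLOSURE = { [F → . x X )], [F → .], [X → . F /], [X → . X )] }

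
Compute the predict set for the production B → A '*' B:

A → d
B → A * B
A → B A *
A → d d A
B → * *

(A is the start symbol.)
{ '*', 'd' }

PREDICT(B → A '*' B) = (FIRST(RHS) \ {ε}) ∪ (FOLLOW(B) if ε ∈ FIRST(RHS), i.e. RHS ⇒* ε)
FIRST(A) = { '*', 'd' }
FIRST(A '*' B) = { '*', 'd' }
ε ∉ FIRST(A '*' B), so FOLLOW(B) is not added.
PREDICT(B → A '*' B) = { '*', 'd' }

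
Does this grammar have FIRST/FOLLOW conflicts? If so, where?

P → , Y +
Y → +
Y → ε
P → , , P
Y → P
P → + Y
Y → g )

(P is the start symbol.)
Yes. Y → '+' with FOLLOW(Y) on { '+' }; Y → P with FOLLOW(Y) on { '+' }

A FIRST/FOLLOW conflict occurs when a non-terminal N has a nullable alternative N → β (β ⇒* ε) and another alternative N → α with FIRST(α) ∩ FOLLOW(N) ≠ ∅: on such a lookahead the parser cannot decide between expanding α and letting N vanish via β.

Nullable non-terminals: Y.
FIRST sets used below: FIRST(P) = { '+', ',' }

Y: nullable alternative(s) Y → ε; FOLLOW(Y) = { $, '+' }
  Y → +: FIRST \ {ε} = { '+' } — overlaps FOLLOW(Y) on { '+' }: CONFLICT
  Y → ε: FIRST \ {ε} = { } — this is the only nullable alternative, skip
  Y → P: FIRST \ {ε} = { '+', ',' } — overlaps FOLLOW(Y) on { '+' }: CONFLICT
  Y → g ): FIRST \ {ε} = { 'g' } — disjoint from FOLLOW(Y)

P has no nullable alternative, so no FIRST/FOLLOW check is needed there.

So the grammar has 2 FIRST/FOLLOW conflicts (marked CONFLICT above).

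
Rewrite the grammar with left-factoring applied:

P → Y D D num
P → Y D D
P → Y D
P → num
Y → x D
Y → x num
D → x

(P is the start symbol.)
P → Y D P'
P' → D P''
P'' → num
P'' → ε
P' → ε
P → num
Y → x Y'
Y' → D
Y' → num
D → x

Left-factoring transforms A → αβ₁ | αβ₂ into A → αA' and A' → β₁ | β₂
(α is the longest common prefix among the alternatives). Repeat until
no nonterminal has two alternatives with a common prefix.

Round 1: P has alternatives sharing prefix 'Y D'. Introduce P': P → Y D P'
  Add: P' → D num
  Add: P' → D
  Add: P' → ε

Round 2: P' has alternatives sharing prefix 'D'. Introduce P'': P' → D P''
  Add: P'' → num
  Add: P'' → ε

Round 3: Y has alternatives sharing prefix 'x'. Introduce Y': Y → x Y'
  Add: Y' → D
  Add: Y' → num

No remaining common prefixes — done.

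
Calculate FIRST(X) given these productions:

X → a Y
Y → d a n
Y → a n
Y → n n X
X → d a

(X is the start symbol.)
{ 'a', 'd' }

To compute FIRST(X), examine every production with X on the left-hand side, reading each right-hand side left to right until a non-nullable symbol is reached.

From X → a Y:
  - a is a terminal: add 'a' and stop
From X → d a:
  - d is a terminal: add 'd' and stop

Collecting: FIRST(X) = { 'a', 'd' }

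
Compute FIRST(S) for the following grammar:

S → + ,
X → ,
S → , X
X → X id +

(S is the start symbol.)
To compute FIRST(S), examine every production with S on the left-hand side, reading each right-hand side left to right until a non-nullable symbol is reached.

From S → + ,:
  - '+' is a terminal: add '+' and stop
From S → , X:
  - ',' is a terminal: add ',' and stop

Collecting: FIRST(S) = { '+', ',' }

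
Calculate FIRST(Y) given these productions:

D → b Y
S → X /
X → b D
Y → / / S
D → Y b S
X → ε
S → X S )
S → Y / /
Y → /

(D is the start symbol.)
To compute FIRST(Y), examine every production with Y on the left-hand side, reading each right-hand side left to right until a non-nullable symbol is reached.

From Y → / / S:
  - '/' is a terminal: add '/' and stop
From Y → /:
  - '/' is a terminal: add '/' and stop

Collecting: FIRST(Y) = { '/' }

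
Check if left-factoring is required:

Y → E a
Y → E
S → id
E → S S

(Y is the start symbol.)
Yes, Y has productions with common prefix 'E'

Left-factoring is needed when two productions for the same non-terminal
share a common prefix on the right-hand side.

Productions for Y:
  Y → E a
  Y → E

Found common prefix 'E' in productions for Y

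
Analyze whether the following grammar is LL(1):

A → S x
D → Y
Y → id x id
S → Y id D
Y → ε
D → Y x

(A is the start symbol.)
Relevant sets:
  FIRST(Y) = { 'id', ε }
  FOLLOW(D) = { 'x' }
  FOLLOW(Y) = { 'id', 'x' }

For D:
  PREDICT(D → Y) = { 'id', 'x' }
  PREDICT(D → Y x) = { 'id', 'x' }
For Y:
  PREDICT(Y → id x id) = { 'id' }
  PREDICT(Y → ε) = { 'id', 'x' }
A, S have a single production, so nothing to check there.

Conflict found: Predict set conflict for D: { 'id', 'x' }
The grammar is NOT LL(1).

Answer: No. Predict set conflict for D: { 'id', 'x' }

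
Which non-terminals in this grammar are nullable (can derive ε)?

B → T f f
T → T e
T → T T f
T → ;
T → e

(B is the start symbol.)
None

There are no ε-productions, so no non-terminal can derive ε.
No non-terminals are nullable.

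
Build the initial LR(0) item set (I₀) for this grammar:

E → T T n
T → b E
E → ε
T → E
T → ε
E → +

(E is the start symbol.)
{ [E → . +], [E → . T T n], [E → .], [E' → . E], [T → . E], [T → . b E], [T → .] }

First, augment the grammar with E' → E
I₀ = CLOSURE({ [E' → . E] }):
  [E' → . E] has the dot before E: add [E → . T T n], [E → .], [E → . +]
  [E → . T T n] has the dot before T: add [T → . b E], [T → . E], [T → .]
No further items can be added.

I₀ = { [E → . +], [E → . T T n], [E → .], [E' → . E], [T → . E], [T → . b E], [T → .] }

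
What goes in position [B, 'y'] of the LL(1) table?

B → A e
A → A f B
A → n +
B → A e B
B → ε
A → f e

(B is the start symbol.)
Empty (error entry)

To find M[B, 'y'], we find productions for B where 'y' is in the predict set (PREDICT(N → α) = (FIRST(α) \ {ε}) ∪ (FOLLOW(N) if α ⇒* ε)).

Relevant sets:
  FIRST(A) = { 'f', 'n' }
  FOLLOW(B) = { $, 'e', 'f' }

B → A e: PREDICT = { 'f', 'n' }
B → A e B: PREDICT = { 'f', 'n' }
B → ε: PREDICT = { $, 'e', 'f' }

M[B, 'y'] is empty (no production applies)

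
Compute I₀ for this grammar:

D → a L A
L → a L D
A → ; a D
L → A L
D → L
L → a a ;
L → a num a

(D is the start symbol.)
First, augment the grammar with D' → D
I₀ = CLOSURE({ [D' → . D] }):
  [D' → . D] has the dot before D: add [D → . a L A], [D → . L]
  [D → . L] has the dot before L: add [L → . a L D], [L → . A L], [L → . a a ;], [L → . a num a]
  [L → . A L] has the dot before A: add [A → . ; a D]
No further items can be added.

I₀ = { [A → . ; a D], [D → . L], [D → . a L A], [D' → . D], [L → . A L], [L → . a L D], [L → . a a ;], [L → . a num a] }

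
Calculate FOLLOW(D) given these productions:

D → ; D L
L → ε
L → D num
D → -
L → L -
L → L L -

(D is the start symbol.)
D is the start symbol, so $ ∈ FOLLOW(D).
In D → ; D L: D is followed by L, add FIRST(L) \ {ε} = { '-', ';' }
  L is nullable, so FOLLOW(D) is also included — that is the set being defined, nothing new
In L → D num: D is followed by num, add FIRST(num) \ {ε} = { 'num' }

Taking the union: FOLLOW(D) = { $, '-', ';', 'num' }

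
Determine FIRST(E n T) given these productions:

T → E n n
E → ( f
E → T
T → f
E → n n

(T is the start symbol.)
{ '(', 'f', 'n' }

FIRST sets of the non-terminals involved (from the grammar, by fixed-point iteration):
  FIRST(E) = { '(', 'f', 'n' }

To compute FIRST(E n T), process the symbols left to right:
Symbol E is a non-terminal. Add FIRST(E) \ {ε} = { '(', 'f', 'n' }
E is not nullable (ε ∉ FIRST(E)), so stop here.
FIRST(E n T) = { '(', 'f', 'n' }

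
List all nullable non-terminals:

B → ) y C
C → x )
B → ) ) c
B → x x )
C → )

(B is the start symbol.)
None

There are no ε-productions, so no non-terminal can derive ε.
No non-terminals are nullable.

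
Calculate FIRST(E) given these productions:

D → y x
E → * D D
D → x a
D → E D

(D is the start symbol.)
To compute FIRST(E), examine every production with E on the left-hand side, reading each right-hand side left to right until a non-nullable symbol is reached.

From E → * D D:
  - '*' is a terminal: add '*' and stop

Collecting: FIRST(E) = { '*' }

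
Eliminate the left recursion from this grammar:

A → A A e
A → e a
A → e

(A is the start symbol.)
A → e a A'
A → e A'
A' → A e A'
A' → ε

A is directly left-recursive. The standard transformation for
  A → A α₁ | ... | A α_m | β₁ | ... | β_n
is
  A  → β₁ A' | ... | β_n A'
  A' → α₁ A' | ... | α_m A' | ε

A → e a becomes A → e a A'
A → e becomes A → e A'
A → A A e becomes A' → A e A'
Add A' → ε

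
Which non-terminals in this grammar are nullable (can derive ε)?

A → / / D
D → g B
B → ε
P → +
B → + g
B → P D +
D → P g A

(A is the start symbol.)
{ 'B' }

ε-productions: B → ε
So B is immediately nullable.
No further non-terminal can be added: every production for the remaining non-terminals contains a terminal or a non-nullable non-terminal.
Nullable = { 'B' }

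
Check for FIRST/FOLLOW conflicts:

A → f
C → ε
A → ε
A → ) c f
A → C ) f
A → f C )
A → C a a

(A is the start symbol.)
Nullable non-terminals: A, C.
FIRST sets used below: FIRST(C) = { ε }

A: nullable alternative(s) A → ε; FOLLOW(A) = { $ }
  A → f: FIRST \ {ε} = { 'f' } — disjoint from FOLLOW(A)
  A → ε: FIRST \ {ε} = { } — this is the only nullable alternative, skip
  A → ) c f: FIRST \ {ε} = { ')' } — disjoint from FOLLOW(A)
  A → C ) f: FIRST \ {ε} = { ')' } — disjoint from FOLLOW(A)
  A → f C ): FIRST \ {ε} = { 'f' } — disjoint from FOLLOW(A)
  A → C a a: FIRST \ {ε} = { 'a' } — disjoint from FOLLOW(A)
C has a nullable alternative but only one production, so nothing to check.

No FIRST/FOLLOW conflicts found.

Answer: No FIRST/FOLLOW conflicts.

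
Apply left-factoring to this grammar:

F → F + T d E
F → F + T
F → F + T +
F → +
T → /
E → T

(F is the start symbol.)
Left-factoring transforms A → αβ₁ | αβ₂ into A → αA' and A' → β₁ | β₂
(α is the longest common prefix among the alternatives). Repeat until
no nonterminal has two alternatives with a common prefix.

Round 1: F has alternatives sharing prefix 'F + T'. Introduce F': F → F + T F'
  Add: F' → d E
  Add: F' → ε
  Add: F' → +

No remaining common prefixes — done.

Resulting grammar:
F → F + T F'
F' → d E
F' → ε
F' → +
F → +
T → /
E → T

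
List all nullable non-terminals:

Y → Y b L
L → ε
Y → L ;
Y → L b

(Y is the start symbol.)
{ 'L' }

A non-terminal is nullable if it can derive ε (the empty string): either it has an ε-production, or it has a production whose right-hand side consists entirely of nullable non-terminals.

ε-productions: L → ε
So L is immediately nullable.
No further non-terminal can be added: every production for the remaining non-terminals contains a terminal or a non-nullable non-terminal.
Nullable = { 'L' }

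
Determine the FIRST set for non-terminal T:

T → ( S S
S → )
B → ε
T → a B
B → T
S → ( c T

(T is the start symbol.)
{ '(', 'a' }

To compute FIRST(T), examine every production with T on the left-hand side, reading each right-hand side left to right until a non-nullable symbol is reached.

From T → ( S S:
  - '(' is a terminal: add '(' and stop
From T → a B:
  - a is a terminal: add 'a' and stop

Collecting: FIRST(T) = { '(', 'a' }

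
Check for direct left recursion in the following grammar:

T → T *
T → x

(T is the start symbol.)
Yes, T is left-recursive

T → T *: LEFT RECURSIVE (starts with T)
T → x: starts with x

The grammar has direct left recursion on: T.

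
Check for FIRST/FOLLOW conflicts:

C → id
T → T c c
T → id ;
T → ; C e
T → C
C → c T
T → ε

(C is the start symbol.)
A FIRST/FOLLOW conflict occurs when a non-terminal N has a nullable alternative N → β (β ⇒* ε) and another alternative N → α with FIRST(α) ∩ FOLLOW(N) ≠ ∅: on such a lookahead the parser cannot decide between expanding α and letting N vanish via β.

Nullable non-terminals: T.
FIRST sets used below: FIRST(T) = { ';', 'c', 'id', ε }, FIRST(C) = { 'c', 'id' }

T: nullable alternative(s) T → ε; FOLLOW(T) = { $, 'c', 'e' }
  T → T c c: FIRST \ {ε} = { ';', 'c', 'id' } — overlaps FOLLOW(T) on { 'c' }: CONFLICT
  T → id ;: FIRST \ {ε} = { 'id' } — disjoint from FOLLOW(T)
  T → ; C e: FIRST \ {ε} = { ';' } — disjoint from FOLLOW(T)
  T → C: FIRST \ {ε} = { 'c', 'id' } — overlaps FOLLOW(T) on { 'c' }: CONFLICT
  T → ε: FIRST \ {ε} = { } — this is the only nullable alternative, skip

C has no nullable alternative, so no FIRST/FOLLOW check is needed there.

So the grammar has 2 FIRST/FOLLOW conflicts (marked CONFLICT above).

Answer: Yes. T → T c c with FOLLOW(T) on { 'c' }; T → C with FOLLOW(T) on { 'c' }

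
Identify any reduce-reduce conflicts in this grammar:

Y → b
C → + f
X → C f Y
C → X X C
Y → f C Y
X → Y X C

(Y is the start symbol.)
No reduce-reduce conflicts

A reduce-reduce conflict occurs when an LR(0) state has two complete items [A → α .] and [B → β .] — both call for a reduction, and with no lookahead the parser cannot choose between them.

Augment with Y' → Y and build the canonical LR(0) collection (I0 = CLOSURE({[Y' → . Y]}), then GOTO on every symbol after a dot until no new states appear). It has 19 states:
  I0: { [Y → . b], [Y → . f C Y], [Y' → . Y] }  — shift
  I1: { [Y' → Y .] }  — accept
  I2: { [Y → b .] }  — reduce
  I3: { [C → . + f], [C → . X X C], [X → . C f Y], [X → . Y X C], [Y → . b], [Y → . f C Y], [Y → f . C Y] }  — shift
  I4: { [C → + . f] }  — shift
  I5: { [X → C . f Y], [Y → . b], [Y → . f C Y], [Y → f C . Y] }  — shift
  I6: { [C → . + f], [C → . X X C], [C → X . X C], [X → . C f Y], [X → . Y X C], [Y → . b], [Y → . f C Y] }  — shift
  I7: { [C → . + f], [C → . X X C], [X → . C f Y], [X → . Y X C], [X → Y . X C], [Y → . b], [Y → . f C Y] }  — shift
  I8: { [X → C . f Y] }  — shift
  I9: { [C → . + f], [C → . X X C], [C → X . X C], [X → . C f Y], [X → . Y X C], [X → Y X . C], [Y → . b], [Y → . f C Y] }  — shift
  I10: { [X → C . f Y], [X → Y X C .] }  — shift, reduce
  I11: { [C → . + f], [C → . X X C], [C → X . X C], [C → X X . C], [X → . C f Y], [X → . Y X C], [Y → . b], [Y → . f C Y] }  — shift
  I12: { [C → X X C .], [X → C . f Y] }  — shift, reduce
  I13: { [X → C f . Y], [Y → . b], [Y → . f C Y] }  — shift
  I14: { [X → C f Y .] }  — reduce
  I15: { [Y → f C Y .] }  — reduce
  I16: { [C → . + f], [C → . X X C], [X → . C f Y], [X → . Y X C], [X → C f . Y], [Y → . b], [Y → . f C Y], [Y → f . C Y] }  — shift
  I17: { [C → . + f], [C → . X X C], [X → . C f Y], [X → . Y X C], [X → C f Y .], [X → Y . X C], [Y → . b], [Y → . f C Y] }  — shift, reduce
  I18: { [C → + f .] }  — reduce

No state contains more than one complete item.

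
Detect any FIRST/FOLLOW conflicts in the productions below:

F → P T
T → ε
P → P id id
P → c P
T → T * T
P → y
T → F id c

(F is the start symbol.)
Yes. T → T '*' T with FOLLOW(T) on { '*' }

A FIRST/FOLLOW conflict occurs when a non-terminal N has a nullable alternative N → β (β ⇒* ε) and another alternative N → α with FIRST(α) ∩ FOLLOW(N) ≠ ∅: on such a lookahead the parser cannot decide between expanding α and letting N vanish via β.

Nullable non-terminals: T.
FIRST sets used below: FIRST(T) = { '*', 'c', 'y', ε }, FIRST(F) = { 'c', 'y' }

T: nullable alternative(s) T → ε; FOLLOW(T) = { $, '*', 'id' }
  T → ε: FIRST \ {ε} = { } — this is the only nullable alternative, skip
  T → T * T: FIRST \ {ε} = { '*', 'c', 'y' } — overlaps FOLLOW(T) on { '*' }: CONFLICT
  T → F id c: FIRST \ {ε} = { 'c', 'y' } — disjoint from FOLLOW(T)

F, P have no nullable alternative, so no FIRST/FOLLOW check is needed there.

So the grammar has 1 FIRST/FOLLOW conflict (marked CONFLICT above).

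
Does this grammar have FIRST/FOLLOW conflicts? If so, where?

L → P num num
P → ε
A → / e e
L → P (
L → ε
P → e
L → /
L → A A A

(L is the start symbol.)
No FIRST/FOLLOW conflicts.

A FIRST/FOLLOW conflict occurs when a non-terminal N has a nullable alternative N → β (β ⇒* ε) and another alternative N → α with FIRST(α) ∩ FOLLOW(N) ≠ ∅: on such a lookahead the parser cannot decide between expanding α and letting N vanish via β.

Nullable non-terminals: L, P.
FIRST sets used below: FIRST(P) = { 'e', ε }, FIRST(A) = { '/' }

L: nullable alternative(s) L → ε; FOLLOW(L) = { $ }
  L → P num num: FIRST \ {ε} = { 'e', 'num' } — disjoint from FOLLOW(L)
  L → P (: FIRST \ {ε} = { '(', 'e' } — disjoint from FOLLOW(L)
  L → ε: FIRST \ {ε} = { } — this is the only nullable alternative, skip
  L → /: FIRST \ {ε} = { '/' } — disjoint from FOLLOW(L)
  L → A A A: FIRST \ {ε} = { '/' } — disjoint from FOLLOW(L)

P: nullable alternative(s) P → ε; FOLLOW(P) = { '(', 'num' }
  P → ε: FIRST \ {ε} = { } — this is the only nullable alternative, skip
  P → e: FIRST \ {ε} = { 'e' } — disjoint from FOLLOW(P)

A has no nullable alternative, so no FIRST/FOLLOW check is needed there.

No FIRST/FOLLOW conflicts found.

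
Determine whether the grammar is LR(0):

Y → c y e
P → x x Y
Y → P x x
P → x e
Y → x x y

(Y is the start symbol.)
Yes, the grammar is LR(0)

A grammar is LR(0) if no state in the canonical LR(0) collection has:
  - both a shift item (dot before a terminal) and a complete item (shift-reduce conflict), or
  - two or more complete items (reduce-reduce conflict; the accept item [Y' → Y .] counts as a complete item here).

Augment with Y' → Y and build the canonical LR(0) collection (I0 = CLOSURE({[Y' → . Y]}), then GOTO on every symbol after a dot until no new states appear). It has 13 states:
  I0: { [P → . x e], [P → . x x Y], [Y → . P x x], [Y → . c y e], [Y → . x x y], [Y' → . Y] }  — shift
  I1: { [Y → P . x x] }  — shift
  I2: { [Y' → Y .] }  — accept
  I3: { [Y → c . y e] }  — shift
  I4: { [P → x . e], [P → x . x Y], [Y → x . x y] }  — shift
  I5: { [P → x e .] }  — reduce
  I6: { [P → . x e], [P → . x x Y], [P → x x . Y], [Y → . P x x], [Y → . c y e], [Y → . x x y], [Y → x x . y] }  — shift
  I7: { [P → x x Y .] }  — reduce
  I8: { [Y → x x y .] }  — reduce
  I9: { [Y → c y . e] }  — shift
  I10: { [Y → c y e .] }  — reduce
  I11: { [Y → P x . x] }  — shift
  I12: { [Y → P x x .] }  — reduce

Every state is either a pure shift/goto state or contains exactly one complete item and nothing to shift — no conflicts. The grammar is LR(0).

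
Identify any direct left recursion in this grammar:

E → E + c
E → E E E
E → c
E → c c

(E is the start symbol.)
Yes, E is left-recursive

Direct left recursion occurs when N → N α for some non-terminal N (the right-hand side begins with the left-hand side itself).

E → E + c: LEFT RECURSIVE (starts with E)
E → E E E: LEFT RECURSIVE (starts with E)
E → c: starts with c
E → c c: starts with c

The grammar has direct left recursion on: E.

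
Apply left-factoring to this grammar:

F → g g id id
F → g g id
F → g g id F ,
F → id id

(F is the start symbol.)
Left-factoring transforms A → αβ₁ | αβ₂ into A → αA' and A' → β₁ | β₂
(α is the longest common prefix among the alternatives). Repeat until
no nonterminal has two alternatives with a common prefix.

Round 1: F has alternatives sharing prefix 'g g id'. Introduce F': F → g g id F'
  Add: F' → id
  Add: F' → ε
  Add: F' → F ,

No remaining common prefixes — done.

Resulting grammar:
F → g g id F'
F' → id
F' → ε
F' → F ,
F → id id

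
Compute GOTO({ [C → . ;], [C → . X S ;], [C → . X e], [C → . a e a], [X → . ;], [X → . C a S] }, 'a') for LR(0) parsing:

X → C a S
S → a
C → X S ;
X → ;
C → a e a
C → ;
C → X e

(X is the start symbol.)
GOTO(I, 'a') = CLOSURE({ [A → αX.β] : [A → α.Xβ] ∈ I, X = 'a' })

Items with dot before 'a', with the dot advanced:
  [C → . a e a] → [C → a . e a]
Closure adds nothing (no advanced item has the dot before a non-terminal).

GOTO = { [C → a . e a] }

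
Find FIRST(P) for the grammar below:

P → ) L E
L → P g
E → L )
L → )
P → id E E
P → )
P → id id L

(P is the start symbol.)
From P → ) L E:
  - ')' is a terminal: add ')' and stop
From P → id E E:
  - id is a terminal: add 'id' and stop
From P → ):
  - ')' is a terminal: add ')' and stop
From P → id id L:
  - id is a terminal: add 'id' and stop

Collecting: FIRST(P) = { ')', 'id' }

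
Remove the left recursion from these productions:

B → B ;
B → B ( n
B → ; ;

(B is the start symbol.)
B → ; ; B'
B' → ; B'
B' → ( n B'
B' → ε

B is directly left-recursive. The standard transformation for
  A → A α₁ | ... | A α_m | β₁ | ... | β_n
is
  A  → β₁ A' | ... | β_n A'
  A' → α₁ A' | ... | α_m A' | ε

B → ; ; becomes B → ; ; B'
B → B ; becomes B' → ; B'
B → B ( n becomes B' → ( n B'
Add B' → ε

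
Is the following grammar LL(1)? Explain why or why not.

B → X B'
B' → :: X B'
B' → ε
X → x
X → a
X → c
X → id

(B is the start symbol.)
A grammar is LL(1) if for each non-terminal N with multiple productions, the predict sets of those productions are pairwise disjoint, where PREDICT(N → α) = (FIRST(α) \ {ε}) ∪ (FOLLOW(N) if α ⇒* ε).

Relevant sets:
  FOLLOW(B') = { $ }

For B':
  PREDICT(B' → :: X B') = { '::' }
  PREDICT(B' → ε) = { $ }
For X:
  PREDICT(X → x) = { 'x' }
  PREDICT(X → a) = { 'a' }
  PREDICT(X → c) = { 'c' }
  PREDICT(X → id) = { 'id' }
B has a single production, so nothing to check there.

All predict sets are disjoint. The grammar IS LL(1).

Answer: Yes, the grammar is LL(1).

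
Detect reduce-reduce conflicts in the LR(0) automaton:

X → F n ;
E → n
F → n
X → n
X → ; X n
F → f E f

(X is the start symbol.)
Yes — I5: [F → n .] vs [X → n .]

A reduce-reduce conflict occurs when an LR(0) state has two complete items [A → α .] and [B → β .] — both call for a reduction, and with no lookahead the parser cannot choose between them.

Augment with X' → X and build the canonical LR(0) collection (I0 = CLOSURE({[X' → . X]}), then GOTO on every symbol after a dot until no new states appear). It has 13 states:
  I0: { [F → . f E f], [F → . n], [X → . ; X n], [X → . F n ;], [X → . n], [X' → . X] }  — shift
  I1: { [F → . f E f], [F → . n], [X → . ; X n], [X → . F n ;], [X → . n], [X → ; . X n] }  — shift
  I2: { [X → F . n ;] }  — shift
  I3: { [X' → X .] }  — accept
  I4: { [E → . n], [F → f . E f] }  — shift
  I5: { [F → n .], [X → n .] }  — 2 reduces
  I6: { [F → f E . f] }  — shift
  I7: { [E → n .] }  — reduce
  I8: { [F → f E f .] }  — reduce
  I9: { [X → F n . ;] }  — shift
  I10: { [X → F n ; .] }  — reduce
  I11: { [X → ; X . n] }  — shift
  I12: { [X → ; X n .] }  — reduce

I5 contains complete items [F → n .], [X → n .] — reduce-reduce conflict.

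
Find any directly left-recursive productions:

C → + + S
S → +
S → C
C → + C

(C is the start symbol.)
Direct left recursion occurs when N → N α for some non-terminal N (the right-hand side begins with the left-hand side itself).

C → + + S: starts with '+'
S → +: starts with '+'
S → C: starts with C
C → + C: starts with '+'

No direct left recursion found.

Answer: No direct left recursion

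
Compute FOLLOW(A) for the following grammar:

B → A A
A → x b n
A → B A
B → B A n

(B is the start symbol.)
To compute FOLLOW(A), find every occurrence of A on a right-hand side N → α A β: add FIRST(β) \ {ε}, and if β is empty or nullable also add FOLLOW(N). Iterate to a fixed point.

In B → A A: A is followed by A, add FIRST(A) \ {ε} = { 'x' }
In B → A A: A is at the end, add FOLLOW(B)
In A → B A: A is at the end; this adds FOLLOW(A) to itself — nothing new
In B → B A n: A is followed by n, add FIRST(n) \ {ε} = { 'n' }

The FOLLOW sets referred to above (computed the same way, to a fixed point):
  FOLLOW(B) = { $, 'x' }

Taking the union: FOLLOW(A) = { $, 'n', 'x' }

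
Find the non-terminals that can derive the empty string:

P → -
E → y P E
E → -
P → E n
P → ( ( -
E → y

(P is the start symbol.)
None

There are no ε-productions, so no non-terminal can derive ε.
No non-terminals are nullable.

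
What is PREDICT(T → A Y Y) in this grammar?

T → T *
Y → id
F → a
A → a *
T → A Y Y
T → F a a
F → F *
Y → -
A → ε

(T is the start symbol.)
{ '-', 'a', 'id' }

PREDICT(T → A Y Y) = (FIRST(RHS) \ {ε}) ∪ (FOLLOW(T) if ε ∈ FIRST(RHS), i.e. RHS ⇒* ε)
FIRST(A) = { 'a', ε }
FIRST(Y) = { '-', 'id' }
FIRST(A Y Y) = { '-', 'a', 'id' }
ε ∉ FIRST(A Y Y), so FOLLOW(T) is not added.
PREDICT(T → A Y Y) = { '-', 'a', 'id' }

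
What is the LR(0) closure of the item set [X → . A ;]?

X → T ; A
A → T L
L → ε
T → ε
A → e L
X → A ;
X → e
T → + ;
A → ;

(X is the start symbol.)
{ [A → . ;], [A → . T L], [A → . e L], [T → . + ;], [T → .], [X → . A ;] }

Start with: [X → . A ;]
  [X → . A ;] has the dot before A: add [A → . T L], [A → . e L], [A → . ;]
  [A → . T L] has the dot before T: add [T → .], [T → . + ;]
No further items can be added.

CLOSURE = { [A → . ;], [A → . T L], [A → . e L], [T → . + ;], [T → .], [X → . A ;] }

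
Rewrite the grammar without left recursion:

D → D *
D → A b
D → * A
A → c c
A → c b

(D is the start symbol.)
D → A b D'
D → * A D'
D' → * D'
D' → ε
A → c c
A → c b

D is directly left-recursive. The standard transformation for
  A → A α₁ | ... | A α_m | β₁ | ... | β_n
is
  A  → β₁ A' | ... | β_n A'
  A' → α₁ A' | ... | α_m A' | ε

D → A b becomes D → A b D'
D → * A becomes D → * A D'
D → D * becomes D' → * D'
Add D' → ε

Productions for other non-terminals are unchanged:
  A → c c
  A → c b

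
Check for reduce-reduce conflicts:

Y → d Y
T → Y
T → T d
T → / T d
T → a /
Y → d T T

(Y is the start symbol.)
Yes — I5: [T → Y .] vs [Y → d Y .]; I13: [T → / T d .] vs [T → T d .]

A reduce-reduce conflict occurs when an LR(0) state has two complete items [A → α .] and [B → β .] — both call for a reduction, and with no lookahead the parser cannot choose between them.

Augment with Y' → Y and build the canonical LR(0) collection (I0 = CLOSURE({[Y' → . Y]}), then GOTO on every symbol after a dot until no new states appear). It has 14 states:
  I0: { [Y → . d T T], [Y → . d Y], [Y' → . Y] }  — shift
  I1: { [Y' → Y .] }  — accept
  I2: { [T → . / T d], [T → . T d], [T → . Y], [T → . a /], [Y → . d T T], [Y → . d Y], [Y → d . T T], [Y → d . Y] }  — shift
  I3: { [T → . / T d], [T → . T d], [T → . Y], [T → . a /], [T → / . T d], [Y → . d T T], [Y → . d Y] }  — shift
  I4: { [T → . / T d], [T → . T d], [T → . Y], [T → . a /], [T → T . d], [Y → . d T T], [Y → . d Y], [Y → d T . T] }  — shift
  I5: { [T → Y .], [Y → d Y .] }  — 2 reduces
  I6: { [T → a . /] }  — shift
  I7: { [T → a / .] }  — reduce
  I8: { [T → T . d], [Y → d T T .] }  — shift, reduce
  I9: { [T → Y .] }  — reduce
  I10: { [T → . / T d], [T → . T d], [T → . Y], [T → . a /], [T → T d .], [Y → . d T T], [Y → . d Y], [Y → d . T T], [Y → d . Y] }  — shift, reduce
  I11: { [T → T d .] }  — reduce
  I12: { [T → / T . d], [T → T . d] }  — shift
  I13: { [T → / T d .], [T → T d .] }  — 2 reduces

I5 contains complete items [T → Y .], [Y → d Y .] — reduce-reduce conflict.
I13 contains complete items [T → / T d .], [T → T d .] — reduce-reduce conflict.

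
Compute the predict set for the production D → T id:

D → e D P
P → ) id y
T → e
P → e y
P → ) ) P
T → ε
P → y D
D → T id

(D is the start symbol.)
PREDICT(D → T id) = (FIRST(RHS) \ {ε}) ∪ (FOLLOW(D) if ε ∈ FIRST(RHS), i.e. RHS ⇒* ε)
FIRST(T) = { 'e', ε }
FIRST(T id) = { 'e', 'id' }
ε ∉ FIRST(T id), so FOLLOW(D) is not added.
PREDICT(D → T id) = { 'e', 'id' }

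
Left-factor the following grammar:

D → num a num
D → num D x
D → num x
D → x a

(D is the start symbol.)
Left-factoring transforms A → αβ₁ | αβ₂ into A → αA' and A' → β₁ | β₂
(α is the longest common prefix among the alternatives). Repeat until
no nonterminal has two alternatives with a common prefix.

Round 1: D has alternatives sharing prefix 'num'. Introduce D': D → num D'
  Add: D' → a num
  Add: D' → D x
  Add: D' → x

No remaining common prefixes — done.

Resulting grammar:
D → num D'
D' → a num
D' → D x
D' → x
D → x a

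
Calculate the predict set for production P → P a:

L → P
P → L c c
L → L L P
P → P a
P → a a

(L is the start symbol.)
PREDICT(P → P a) = (FIRST(RHS) \ {ε}) ∪ (FOLLOW(P) if ε ∈ FIRST(RHS), i.e. RHS ⇒* ε)
FIRST(P) = { 'a' }
FIRST(P a) = { 'a' }
ε ∉ FIRST(P a), so FOLLOW(P) is not added.
PREDICT(P → P a) = { 'a' }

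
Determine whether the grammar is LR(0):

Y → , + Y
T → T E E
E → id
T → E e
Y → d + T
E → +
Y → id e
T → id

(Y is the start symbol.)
No. Shift-reduce conflict between [Y → d + T .] and [E → . +]

A grammar is LR(0) if no state in the canonical LR(0) collection has:
  - both a shift item (dot before a terminal) and a complete item (shift-reduce conflict), or
  - two or more complete items (reduce-reduce conflict; the accept item [Y' → Y .] counts as a complete item here).

Augment with Y' → Y and build the canonical LR(0) collection (I0 = CLOSURE({[Y' → . Y]}), then GOTO on every symbol after a dot until no new states appear). It has 17 states:
  I0: { [Y → . , + Y], [Y → . d + T], [Y → . id e], [Y' → . Y] }  — shift
  I1: { [Y → , . + Y] }  — shift
  I2: { [Y' → Y .] }  — accept
  I3: { [Y → d . + T] }  — shift
  I4: { [Y → id . e] }  — shift
  I5: { [Y → id e .] }  — reduce
  I6: { [E → . +], [E → . id], [T → . E e], [T → . T E E], [T → . id], [Y → d + . T] }  — shift
  I7: { [E → + .] }  — reduce
  I8: { [T → E . e] }  — shift
  I9: { [E → . +], [E → . id], [T → T . E E], [Y → d + T .] }  — shift, reduce
  I10: { [E → id .], [T → id .] }  — 2 reduces
  I11: { [E → . +], [E → . id], [T → T E . E] }  — shift
  I12: { [E → id .] }  — reduce
  I13: { [T → T E E .] }  — reduce
  I14: { [T → E e .] }  — reduce
  I15: { [Y → , + . Y], [Y → . , + Y], [Y → . d + T], [Y → . id e] }  — shift
  I16: { [Y → , + Y .] }  — reduce

Conflict in state I9:
  Shift-reduce conflict between [Y → d + T .] and [E → . +]
So the grammar is NOT LR(0).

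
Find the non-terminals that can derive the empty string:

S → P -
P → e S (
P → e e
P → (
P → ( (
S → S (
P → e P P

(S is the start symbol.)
None

A non-terminal is nullable if it can derive ε (the empty string): either it has an ε-production, or it has a production whose right-hand side consists entirely of nullable non-terminals.

There are no ε-productions, so no non-terminal can derive ε.
No non-terminals are nullable.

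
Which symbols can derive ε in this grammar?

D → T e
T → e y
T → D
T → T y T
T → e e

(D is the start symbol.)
None

There are no ε-productions, so no non-terminal can derive ε.
No non-terminals are nullable.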